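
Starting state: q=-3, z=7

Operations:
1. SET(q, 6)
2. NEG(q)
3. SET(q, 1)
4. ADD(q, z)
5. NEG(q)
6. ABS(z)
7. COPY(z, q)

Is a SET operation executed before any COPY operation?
Yes

First SET: step 1
First COPY: step 7
Since 1 < 7, SET comes first.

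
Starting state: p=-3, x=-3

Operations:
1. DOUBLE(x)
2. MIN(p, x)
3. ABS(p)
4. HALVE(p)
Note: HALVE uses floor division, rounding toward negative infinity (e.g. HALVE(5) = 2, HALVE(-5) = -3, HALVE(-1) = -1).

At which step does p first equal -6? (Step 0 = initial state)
Step 2

Tracing p:
Initial: p = -3
After step 1: p = -3
After step 2: p = -6 ← first occurrence
After step 3: p = 6
After step 4: p = 3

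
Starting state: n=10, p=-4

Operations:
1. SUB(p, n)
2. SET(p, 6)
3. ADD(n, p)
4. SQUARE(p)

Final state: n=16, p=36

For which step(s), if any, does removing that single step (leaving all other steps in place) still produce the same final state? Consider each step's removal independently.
Step(s) 1

Testing removal of each single step:
Without step 1: final = n=16, p=36 (same)
Without step 2: final = n=-4, p=196 (different)
Without step 3: final = n=10, p=36 (different)
Without step 4: final = n=16, p=6 (different)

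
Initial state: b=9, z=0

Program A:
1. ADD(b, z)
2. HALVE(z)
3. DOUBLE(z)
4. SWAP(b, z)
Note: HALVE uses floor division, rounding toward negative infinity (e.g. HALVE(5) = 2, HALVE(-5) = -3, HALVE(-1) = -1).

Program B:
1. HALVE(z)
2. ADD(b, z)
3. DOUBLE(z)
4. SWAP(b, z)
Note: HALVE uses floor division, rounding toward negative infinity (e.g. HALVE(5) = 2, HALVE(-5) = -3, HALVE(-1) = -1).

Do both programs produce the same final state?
Yes

Program A final state: b=0, z=9
Program B final state: b=0, z=9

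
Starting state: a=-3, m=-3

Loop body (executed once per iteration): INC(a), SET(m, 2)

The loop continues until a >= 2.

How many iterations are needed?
5

Tracing iterations:
Initial: a=-3, m=-3
After iteration 1: a=-2, m=2
After iteration 2: a=-1, m=2
After iteration 3: a=0, m=2
After iteration 4: a=1, m=2
After iteration 5: a=2, m=2
a >= 2 now holds, so the loop exits after 5 iterations.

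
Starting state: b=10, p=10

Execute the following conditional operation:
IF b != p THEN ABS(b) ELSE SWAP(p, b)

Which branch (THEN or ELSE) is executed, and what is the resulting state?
Branch: ELSE, Final state: b=10, p=10

Evaluating condition: b != p
b = 10, p = 10
Condition is False, so ELSE branch executes
After SWAP(p, b): b=10, p=10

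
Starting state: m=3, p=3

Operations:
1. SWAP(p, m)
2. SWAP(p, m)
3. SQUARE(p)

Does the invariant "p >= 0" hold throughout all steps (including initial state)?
Yes

The invariant holds at every step.

State at each step:
Initial: m=3, p=3
After step 1: m=3, p=3
After step 2: m=3, p=3
After step 3: m=3, p=9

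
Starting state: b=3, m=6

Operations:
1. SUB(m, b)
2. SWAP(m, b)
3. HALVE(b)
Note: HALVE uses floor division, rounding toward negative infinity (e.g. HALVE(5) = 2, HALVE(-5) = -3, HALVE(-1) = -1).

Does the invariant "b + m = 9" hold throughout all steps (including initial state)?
No, violated after step 1

The invariant is violated after step 1.

State at each step:
Initial: b=3, m=6
After step 1: b=3, m=3
After step 2: b=3, m=3
After step 3: b=1, m=3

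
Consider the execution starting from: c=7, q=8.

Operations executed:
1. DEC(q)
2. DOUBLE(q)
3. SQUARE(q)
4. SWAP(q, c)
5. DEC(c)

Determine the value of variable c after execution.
c = 195

Tracing execution:
Step 1: DEC(q) → c = 7
Step 2: DOUBLE(q) → c = 7
Step 3: SQUARE(q) → c = 7
Step 4: SWAP(q, c) → c = 196
Step 5: DEC(c) → c = 195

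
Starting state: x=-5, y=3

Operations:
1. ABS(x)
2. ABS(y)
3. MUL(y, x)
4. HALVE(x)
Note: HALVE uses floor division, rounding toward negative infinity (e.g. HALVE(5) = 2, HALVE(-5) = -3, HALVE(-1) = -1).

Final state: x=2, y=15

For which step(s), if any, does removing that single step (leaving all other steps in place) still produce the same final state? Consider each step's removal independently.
Step(s) 2

Testing removal of each single step:
Without step 1: final = x=-3, y=-15 (different)
Without step 2: final = x=2, y=15 (same)
Without step 3: final = x=2, y=3 (different)
Without step 4: final = x=5, y=15 (different)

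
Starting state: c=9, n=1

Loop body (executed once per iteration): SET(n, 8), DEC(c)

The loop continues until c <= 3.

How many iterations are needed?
6

Tracing iterations:
Initial: c=9, n=1
After iteration 1: c=8, n=8
After iteration 2: c=7, n=8
After iteration 3: c=6, n=8
After iteration 4: c=5, n=8
After iteration 5: c=4, n=8
After iteration 6: c=3, n=8
c <= 3 now holds, so the loop exits after 6 iterations.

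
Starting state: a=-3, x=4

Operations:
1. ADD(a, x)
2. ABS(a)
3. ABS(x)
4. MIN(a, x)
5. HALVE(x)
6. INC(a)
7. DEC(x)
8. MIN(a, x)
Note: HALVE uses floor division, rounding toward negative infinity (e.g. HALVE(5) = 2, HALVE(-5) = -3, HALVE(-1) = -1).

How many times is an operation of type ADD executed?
1

Counting ADD operations:
Step 1: ADD(a, x) ← ADD
Total: 1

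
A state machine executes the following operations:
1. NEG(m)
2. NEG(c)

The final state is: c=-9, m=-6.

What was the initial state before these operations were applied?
c=9, m=6

Working backwards:
Final state: c=-9, m=-6
Before step 2 (NEG(c)): c=9, m=-6
Before step 1 (NEG(m)): c=9, m=6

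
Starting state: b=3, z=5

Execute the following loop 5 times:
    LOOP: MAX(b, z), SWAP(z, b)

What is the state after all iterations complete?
b=5, z=5

Iteration trace:
Start: b=3, z=5
After iteration 1: b=5, z=5
After iteration 2: b=5, z=5
After iteration 3: b=5, z=5
After iteration 4: b=5, z=5
After iteration 5: b=5, z=5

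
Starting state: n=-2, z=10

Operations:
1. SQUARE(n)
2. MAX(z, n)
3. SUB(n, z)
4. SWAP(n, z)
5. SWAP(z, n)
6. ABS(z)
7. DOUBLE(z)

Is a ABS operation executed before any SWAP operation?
No

First ABS: step 6
First SWAP: step 4
Since 6 > 4, SWAP comes first.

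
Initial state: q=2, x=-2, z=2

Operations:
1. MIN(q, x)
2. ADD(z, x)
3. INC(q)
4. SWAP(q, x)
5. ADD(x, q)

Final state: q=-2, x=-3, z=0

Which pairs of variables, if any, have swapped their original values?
None

Comparing initial and final values:
z: 2 → 0
x: -2 → -3
q: 2 → -2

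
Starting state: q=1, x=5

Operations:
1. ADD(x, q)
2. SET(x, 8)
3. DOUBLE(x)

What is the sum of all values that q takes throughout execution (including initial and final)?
4

Values of q at each step:
Initial: q = 1
After step 1: q = 1
After step 2: q = 1
After step 3: q = 1
Sum = 1 + 1 + 1 + 1 = 4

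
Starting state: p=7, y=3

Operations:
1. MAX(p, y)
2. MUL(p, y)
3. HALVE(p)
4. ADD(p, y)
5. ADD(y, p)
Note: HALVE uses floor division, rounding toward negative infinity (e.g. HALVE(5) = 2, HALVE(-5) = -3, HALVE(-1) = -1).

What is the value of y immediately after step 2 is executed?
y = 3

Tracing y through execution:
Initial: y = 3
After step 1 (MAX(p, y)): y = 3
After step 2 (MUL(p, y)): y = 3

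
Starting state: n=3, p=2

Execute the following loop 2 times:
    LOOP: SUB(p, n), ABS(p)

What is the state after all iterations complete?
n=3, p=2

Iteration trace:
Start: n=3, p=2
After iteration 1: n=3, p=1
After iteration 2: n=3, p=2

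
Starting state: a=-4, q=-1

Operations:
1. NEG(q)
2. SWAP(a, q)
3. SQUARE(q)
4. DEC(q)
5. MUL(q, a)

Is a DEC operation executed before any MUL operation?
Yes

First DEC: step 4
First MUL: step 5
Since 4 < 5, DEC comes first.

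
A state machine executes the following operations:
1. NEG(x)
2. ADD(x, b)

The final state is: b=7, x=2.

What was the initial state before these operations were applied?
b=7, x=5

Working backwards:
Final state: b=7, x=2
Before step 2 (ADD(x, b)): b=7, x=-5
Before step 1 (NEG(x)): b=7, x=5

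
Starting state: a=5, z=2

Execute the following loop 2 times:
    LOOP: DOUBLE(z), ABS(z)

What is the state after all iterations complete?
a=5, z=8

Iteration trace:
Start: a=5, z=2
After iteration 1: a=5, z=4
After iteration 2: a=5, z=8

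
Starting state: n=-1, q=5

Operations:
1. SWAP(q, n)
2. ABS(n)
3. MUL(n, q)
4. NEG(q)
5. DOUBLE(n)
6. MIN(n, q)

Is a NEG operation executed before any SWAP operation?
No

First NEG: step 4
First SWAP: step 1
Since 4 > 1, SWAP comes first.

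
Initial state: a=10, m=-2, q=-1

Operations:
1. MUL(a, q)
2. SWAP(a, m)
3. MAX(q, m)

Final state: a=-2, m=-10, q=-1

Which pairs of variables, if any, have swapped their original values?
None

Comparing initial and final values:
q: -1 → -1
a: 10 → -2
m: -2 → -10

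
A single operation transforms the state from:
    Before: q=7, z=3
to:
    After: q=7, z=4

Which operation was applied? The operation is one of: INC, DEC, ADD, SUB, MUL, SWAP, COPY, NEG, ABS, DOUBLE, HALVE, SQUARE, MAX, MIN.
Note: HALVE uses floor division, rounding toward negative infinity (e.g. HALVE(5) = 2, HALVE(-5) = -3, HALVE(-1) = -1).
INC(z)

Analyzing the change:
Before: q=7, z=3
After: q=7, z=4
Variable z changed from 3 to 4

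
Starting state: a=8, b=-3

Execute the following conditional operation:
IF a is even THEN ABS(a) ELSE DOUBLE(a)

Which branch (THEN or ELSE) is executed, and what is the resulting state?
Branch: THEN, Final state: a=8, b=-3

Evaluating condition: a is even
Condition is True, so THEN branch executes
After ABS(a): a=8, b=-3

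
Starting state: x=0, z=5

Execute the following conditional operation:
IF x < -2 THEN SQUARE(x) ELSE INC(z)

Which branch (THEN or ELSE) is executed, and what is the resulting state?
Branch: ELSE, Final state: x=0, z=6

Evaluating condition: x < -2
x = 0
Condition is False, so ELSE branch executes
After INC(z): x=0, z=6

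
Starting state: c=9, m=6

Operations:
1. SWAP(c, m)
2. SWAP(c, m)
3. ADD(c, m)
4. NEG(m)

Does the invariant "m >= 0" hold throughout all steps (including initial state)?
No, violated after step 4

The invariant is violated after step 4.

State at each step:
Initial: c=9, m=6
After step 1: c=6, m=9
After step 2: c=9, m=6
After step 3: c=15, m=6
After step 4: c=15, m=-6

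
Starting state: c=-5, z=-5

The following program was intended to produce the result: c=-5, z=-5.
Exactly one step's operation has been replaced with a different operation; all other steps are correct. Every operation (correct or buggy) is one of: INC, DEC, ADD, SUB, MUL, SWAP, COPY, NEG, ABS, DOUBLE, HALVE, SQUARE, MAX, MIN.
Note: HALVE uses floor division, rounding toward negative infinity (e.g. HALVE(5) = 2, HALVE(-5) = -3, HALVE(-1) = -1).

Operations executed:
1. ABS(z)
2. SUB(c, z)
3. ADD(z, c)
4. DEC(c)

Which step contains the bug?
Step 4

Trace with buggy code:
Initial: c=-5, z=-5
After step 1: c=-5, z=5
After step 2: c=-10, z=5
After step 3: c=-10, z=-5
After step 4: c=-11, z=-5
Actual final c=-11, z=-5 ≠ expected c=-5, z=-5.
Step 4 is the only position where a single-operation replacement can produce the expected result.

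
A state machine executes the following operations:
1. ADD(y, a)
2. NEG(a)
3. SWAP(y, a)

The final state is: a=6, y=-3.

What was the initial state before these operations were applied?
a=3, y=3

Working backwards:
Final state: a=6, y=-3
Before step 3 (SWAP(y, a)): a=-3, y=6
Before step 2 (NEG(a)): a=3, y=6
Before step 1 (ADD(y, a)): a=3, y=3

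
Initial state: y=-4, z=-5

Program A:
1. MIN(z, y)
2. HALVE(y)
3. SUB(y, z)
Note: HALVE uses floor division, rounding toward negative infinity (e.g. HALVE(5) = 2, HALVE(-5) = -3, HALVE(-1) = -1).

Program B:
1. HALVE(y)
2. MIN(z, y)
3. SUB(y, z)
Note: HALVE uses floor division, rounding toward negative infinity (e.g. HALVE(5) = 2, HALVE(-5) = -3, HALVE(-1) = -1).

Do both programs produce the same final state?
Yes

Program A final state: y=3, z=-5
Program B final state: y=3, z=-5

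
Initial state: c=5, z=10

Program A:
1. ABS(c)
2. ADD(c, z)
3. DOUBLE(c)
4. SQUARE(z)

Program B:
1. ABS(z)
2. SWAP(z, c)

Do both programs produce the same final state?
No

Program A final state: c=30, z=100
Program B final state: c=10, z=5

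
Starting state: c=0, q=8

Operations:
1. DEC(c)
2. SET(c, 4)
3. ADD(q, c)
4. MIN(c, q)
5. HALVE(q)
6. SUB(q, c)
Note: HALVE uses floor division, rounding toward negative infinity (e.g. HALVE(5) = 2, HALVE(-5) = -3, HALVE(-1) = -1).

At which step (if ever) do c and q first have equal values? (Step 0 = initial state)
Never

c and q never become equal during execution.

Comparing values at each step:
Initial: c=0, q=8
After step 1: c=-1, q=8
After step 2: c=4, q=8
After step 3: c=4, q=12
After step 4: c=4, q=12
After step 5: c=4, q=6
After step 6: c=4, q=2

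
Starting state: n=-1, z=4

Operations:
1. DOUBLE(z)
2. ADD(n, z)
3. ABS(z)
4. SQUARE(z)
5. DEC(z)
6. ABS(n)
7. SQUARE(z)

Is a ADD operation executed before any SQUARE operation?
Yes

First ADD: step 2
First SQUARE: step 4
Since 2 < 4, ADD comes first.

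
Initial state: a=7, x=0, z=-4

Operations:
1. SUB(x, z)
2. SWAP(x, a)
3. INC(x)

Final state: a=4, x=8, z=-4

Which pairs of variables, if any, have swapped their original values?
None

Comparing initial and final values:
z: -4 → -4
a: 7 → 4
x: 0 → 8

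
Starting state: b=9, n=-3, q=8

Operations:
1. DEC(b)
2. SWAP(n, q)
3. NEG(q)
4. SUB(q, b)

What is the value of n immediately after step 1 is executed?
n = -3

Tracing n through execution:
Initial: n = -3
After step 1 (DEC(b)): n = -3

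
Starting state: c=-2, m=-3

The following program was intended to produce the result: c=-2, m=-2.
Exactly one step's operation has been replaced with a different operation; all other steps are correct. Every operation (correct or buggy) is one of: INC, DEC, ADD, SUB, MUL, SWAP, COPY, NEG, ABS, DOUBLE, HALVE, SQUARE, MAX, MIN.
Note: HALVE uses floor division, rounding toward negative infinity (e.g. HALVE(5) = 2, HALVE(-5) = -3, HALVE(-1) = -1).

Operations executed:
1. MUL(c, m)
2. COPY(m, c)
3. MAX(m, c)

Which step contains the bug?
Step 1

Trace with buggy code:
Initial: c=-2, m=-3
After step 1: c=6, m=-3
After step 2: c=6, m=6
After step 3: c=6, m=6
Actual final c=6, m=6 ≠ expected c=-2, m=-2.
Step 1 is the only position where a single-operation replacement can produce the expected result.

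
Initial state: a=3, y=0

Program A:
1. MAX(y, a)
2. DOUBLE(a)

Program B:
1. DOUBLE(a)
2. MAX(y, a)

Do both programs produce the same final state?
No

Program A final state: a=6, y=3
Program B final state: a=6, y=6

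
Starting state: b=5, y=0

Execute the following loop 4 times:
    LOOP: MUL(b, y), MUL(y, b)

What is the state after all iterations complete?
b=0, y=0

Iteration trace:
Start: b=5, y=0
After iteration 1: b=0, y=0
After iteration 2: b=0, y=0
After iteration 3: b=0, y=0
After iteration 4: b=0, y=0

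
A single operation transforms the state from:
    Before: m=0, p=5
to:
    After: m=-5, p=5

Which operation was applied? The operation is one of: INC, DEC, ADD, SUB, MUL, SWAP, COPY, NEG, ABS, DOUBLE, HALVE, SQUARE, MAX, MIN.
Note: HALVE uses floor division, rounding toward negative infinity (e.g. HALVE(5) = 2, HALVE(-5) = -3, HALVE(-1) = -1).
SUB(m, p)

Analyzing the change:
Before: m=0, p=5
After: m=-5, p=5
Variable m changed from 0 to -5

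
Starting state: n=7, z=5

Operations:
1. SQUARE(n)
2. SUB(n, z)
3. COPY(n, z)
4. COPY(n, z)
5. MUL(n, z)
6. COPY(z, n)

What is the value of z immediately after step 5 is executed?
z = 5

Tracing z through execution:
Initial: z = 5
After step 1 (SQUARE(n)): z = 5
After step 2 (SUB(n, z)): z = 5
After step 3 (COPY(n, z)): z = 5
After step 4 (COPY(n, z)): z = 5
After step 5 (MUL(n, z)): z = 5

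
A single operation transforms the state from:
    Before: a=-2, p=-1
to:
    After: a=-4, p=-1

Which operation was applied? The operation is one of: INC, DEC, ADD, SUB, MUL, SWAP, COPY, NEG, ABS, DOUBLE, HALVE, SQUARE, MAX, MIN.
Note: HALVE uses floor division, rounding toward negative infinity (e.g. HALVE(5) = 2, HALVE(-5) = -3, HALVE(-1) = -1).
DOUBLE(a)

Analyzing the change:
Before: a=-2, p=-1
After: a=-4, p=-1
Variable a changed from -2 to -4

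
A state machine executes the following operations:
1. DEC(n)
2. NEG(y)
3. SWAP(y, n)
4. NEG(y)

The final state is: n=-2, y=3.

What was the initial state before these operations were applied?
n=-2, y=2

Working backwards:
Final state: n=-2, y=3
Before step 4 (NEG(y)): n=-2, y=-3
Before step 3 (SWAP(y, n)): n=-3, y=-2
Before step 2 (NEG(y)): n=-3, y=2
Before step 1 (DEC(n)): n=-2, y=2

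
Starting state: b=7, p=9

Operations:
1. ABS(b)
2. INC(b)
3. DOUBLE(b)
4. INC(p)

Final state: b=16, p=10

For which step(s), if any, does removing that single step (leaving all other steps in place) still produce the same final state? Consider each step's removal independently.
Step(s) 1

Testing removal of each single step:
Without step 1: final = b=16, p=10 (same)
Without step 2: final = b=14, p=10 (different)
Without step 3: final = b=8, p=10 (different)
Without step 4: final = b=16, p=9 (different)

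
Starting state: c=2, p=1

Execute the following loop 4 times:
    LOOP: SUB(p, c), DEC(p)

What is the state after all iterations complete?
c=2, p=-11

Iteration trace:
Start: c=2, p=1
After iteration 1: c=2, p=-2
After iteration 2: c=2, p=-5
After iteration 3: c=2, p=-8
After iteration 4: c=2, p=-11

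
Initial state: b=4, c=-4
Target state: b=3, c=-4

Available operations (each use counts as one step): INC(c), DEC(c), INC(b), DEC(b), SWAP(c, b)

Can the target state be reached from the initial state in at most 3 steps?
Yes

Path (1 step): DEC(b)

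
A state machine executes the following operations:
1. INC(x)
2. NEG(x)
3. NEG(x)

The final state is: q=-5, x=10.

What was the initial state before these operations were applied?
q=-5, x=9

Working backwards:
Final state: q=-5, x=10
Before step 3 (NEG(x)): q=-5, x=-10
Before step 2 (NEG(x)): q=-5, x=10
Before step 1 (INC(x)): q=-5, x=9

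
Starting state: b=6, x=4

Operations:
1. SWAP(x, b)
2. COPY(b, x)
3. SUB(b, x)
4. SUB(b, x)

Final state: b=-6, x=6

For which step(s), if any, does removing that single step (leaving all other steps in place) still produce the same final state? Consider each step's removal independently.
None - removing any single step changes the final result

Testing removal of each single step:
Without step 1: final = b=-4, x=4 (different)
Without step 2: final = b=-8, x=6 (different)
Without step 3: final = b=0, x=6 (different)
Without step 4: final = b=0, x=6 (different)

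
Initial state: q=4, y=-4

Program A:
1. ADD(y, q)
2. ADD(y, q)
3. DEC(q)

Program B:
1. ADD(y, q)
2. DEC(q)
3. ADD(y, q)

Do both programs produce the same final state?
No

Program A final state: q=3, y=4
Program B final state: q=3, y=3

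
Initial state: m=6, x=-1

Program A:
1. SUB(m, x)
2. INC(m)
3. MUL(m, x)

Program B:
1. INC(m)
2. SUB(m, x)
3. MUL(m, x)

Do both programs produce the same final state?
Yes

Program A final state: m=-8, x=-1
Program B final state: m=-8, x=-1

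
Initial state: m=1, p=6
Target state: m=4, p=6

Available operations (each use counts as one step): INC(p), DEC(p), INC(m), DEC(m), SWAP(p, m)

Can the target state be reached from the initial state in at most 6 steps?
Yes

Path (3 steps): INC(m) → INC(m) → INC(m)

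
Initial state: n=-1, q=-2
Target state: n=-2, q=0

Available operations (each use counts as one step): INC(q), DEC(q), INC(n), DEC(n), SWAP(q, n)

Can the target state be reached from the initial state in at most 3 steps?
Yes

Path (2 steps): INC(n) → SWAP(q, n)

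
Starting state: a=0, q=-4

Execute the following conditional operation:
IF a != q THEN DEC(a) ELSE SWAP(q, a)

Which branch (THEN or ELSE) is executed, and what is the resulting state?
Branch: THEN, Final state: a=-1, q=-4

Evaluating condition: a != q
a = 0, q = -4
Condition is True, so THEN branch executes
After DEC(a): a=-1, q=-4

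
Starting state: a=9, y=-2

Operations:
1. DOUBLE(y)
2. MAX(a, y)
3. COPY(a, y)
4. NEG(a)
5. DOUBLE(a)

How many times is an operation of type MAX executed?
1

Counting MAX operations:
Step 2: MAX(a, y) ← MAX
Total: 1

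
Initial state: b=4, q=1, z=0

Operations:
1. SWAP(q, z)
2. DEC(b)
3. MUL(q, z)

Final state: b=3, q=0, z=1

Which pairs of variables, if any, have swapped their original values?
(z, q)

Comparing initial and final values:
z: 0 → 1
q: 1 → 0
b: 4 → 3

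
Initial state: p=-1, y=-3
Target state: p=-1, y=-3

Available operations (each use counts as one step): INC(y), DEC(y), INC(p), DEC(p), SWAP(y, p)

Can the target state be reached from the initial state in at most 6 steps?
Yes

Path (0 steps): 0 steps (already at target)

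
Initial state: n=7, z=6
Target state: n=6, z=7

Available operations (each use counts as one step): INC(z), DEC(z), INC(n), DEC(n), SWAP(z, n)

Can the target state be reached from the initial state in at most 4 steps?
Yes

Path (1 step): SWAP(z, n)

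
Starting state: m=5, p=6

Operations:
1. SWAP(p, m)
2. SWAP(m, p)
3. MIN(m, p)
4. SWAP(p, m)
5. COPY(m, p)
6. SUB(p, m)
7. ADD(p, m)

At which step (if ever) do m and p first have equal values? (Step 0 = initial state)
Step 5

m and p first become equal after step 5.

Comparing values at each step:
Initial: m=5, p=6
After step 1: m=6, p=5
After step 2: m=5, p=6
After step 3: m=5, p=6
After step 4: m=6, p=5
After step 5: m=5, p=5 ← equal!
After step 6: m=5, p=0
After step 7: m=5, p=5 ← equal!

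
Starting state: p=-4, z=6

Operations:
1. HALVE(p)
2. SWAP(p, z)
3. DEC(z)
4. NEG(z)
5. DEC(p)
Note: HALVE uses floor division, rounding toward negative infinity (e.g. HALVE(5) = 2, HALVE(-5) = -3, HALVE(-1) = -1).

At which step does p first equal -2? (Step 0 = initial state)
Step 1

Tracing p:
Initial: p = -4
After step 1: p = -2 ← first occurrence
After step 2: p = 6
After step 3: p = 6
After step 4: p = 6
After step 5: p = 5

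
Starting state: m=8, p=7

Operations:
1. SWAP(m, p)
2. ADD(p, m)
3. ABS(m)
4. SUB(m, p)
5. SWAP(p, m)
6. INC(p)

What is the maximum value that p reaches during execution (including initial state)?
15

Values of p at each step:
Initial: p = 7
After step 1: p = 8
After step 2: p = 15 ← maximum
After step 3: p = 15
After step 4: p = 15
After step 5: p = -8
After step 6: p = -7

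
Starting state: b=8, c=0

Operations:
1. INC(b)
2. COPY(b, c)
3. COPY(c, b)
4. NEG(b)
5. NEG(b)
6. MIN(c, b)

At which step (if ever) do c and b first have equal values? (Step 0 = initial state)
Step 2

c and b first become equal after step 2.

Comparing values at each step:
Initial: c=0, b=8
After step 1: c=0, b=9
After step 2: c=0, b=0 ← equal!
After step 3: c=0, b=0 ← equal!
After step 4: c=0, b=0 ← equal!
After step 5: c=0, b=0 ← equal!
After step 6: c=0, b=0 ← equal!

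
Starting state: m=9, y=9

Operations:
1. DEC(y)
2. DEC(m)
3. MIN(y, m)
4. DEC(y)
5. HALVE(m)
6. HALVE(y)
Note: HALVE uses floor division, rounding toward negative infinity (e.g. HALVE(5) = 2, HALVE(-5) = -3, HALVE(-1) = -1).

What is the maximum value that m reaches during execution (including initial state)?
9

Values of m at each step:
Initial: m = 9 ← maximum
After step 1: m = 9
After step 2: m = 8
After step 3: m = 8
After step 4: m = 8
After step 5: m = 4
After step 6: m = 4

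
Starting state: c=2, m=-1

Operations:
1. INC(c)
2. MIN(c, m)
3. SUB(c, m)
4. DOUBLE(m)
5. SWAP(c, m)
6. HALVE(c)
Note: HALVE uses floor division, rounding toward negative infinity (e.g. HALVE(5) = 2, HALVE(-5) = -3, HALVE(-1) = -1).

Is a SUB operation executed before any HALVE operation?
Yes

First SUB: step 3
First HALVE: step 6
Since 3 < 6, SUB comes first.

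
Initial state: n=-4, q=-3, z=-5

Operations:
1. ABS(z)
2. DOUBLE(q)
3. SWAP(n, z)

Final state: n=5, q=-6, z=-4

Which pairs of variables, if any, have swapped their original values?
None

Comparing initial and final values:
q: -3 → -6
n: -4 → 5
z: -5 → -4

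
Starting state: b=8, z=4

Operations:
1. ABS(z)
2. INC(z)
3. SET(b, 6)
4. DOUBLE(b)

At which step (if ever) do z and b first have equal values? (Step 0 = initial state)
Never

z and b never become equal during execution.

Comparing values at each step:
Initial: z=4, b=8
After step 1: z=4, b=8
After step 2: z=5, b=8
After step 3: z=5, b=6
After step 4: z=5, b=12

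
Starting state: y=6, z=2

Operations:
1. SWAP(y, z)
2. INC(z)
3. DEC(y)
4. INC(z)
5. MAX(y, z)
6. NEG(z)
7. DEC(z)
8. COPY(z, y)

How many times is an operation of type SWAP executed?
1

Counting SWAP operations:
Step 1: SWAP(y, z) ← SWAP
Total: 1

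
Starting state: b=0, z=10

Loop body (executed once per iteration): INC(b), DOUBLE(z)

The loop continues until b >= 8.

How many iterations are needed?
8

Tracing iterations:
Initial: b=0, z=10
After iteration 1: b=1, z=20
After iteration 2: b=2, z=40
After iteration 3: b=3, z=80
After iteration 4: b=4, z=160
After iteration 5: b=5, z=320
After iteration 6: b=6, z=640
After iteration 7: b=7, z=1280
After iteration 8: b=8, z=2560
b >= 8 now holds, so the loop exits after 8 iterations.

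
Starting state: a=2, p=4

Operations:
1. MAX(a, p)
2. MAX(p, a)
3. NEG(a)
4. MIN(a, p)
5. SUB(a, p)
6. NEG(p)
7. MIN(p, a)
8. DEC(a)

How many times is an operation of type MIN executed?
2

Counting MIN operations:
Step 4: MIN(a, p) ← MIN
Step 7: MIN(p, a) ← MIN
Total: 2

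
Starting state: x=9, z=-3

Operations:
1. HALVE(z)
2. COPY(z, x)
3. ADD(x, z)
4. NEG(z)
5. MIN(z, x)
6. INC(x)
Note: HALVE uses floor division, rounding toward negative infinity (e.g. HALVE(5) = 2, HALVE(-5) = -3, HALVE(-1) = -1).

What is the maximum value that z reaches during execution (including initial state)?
9

Values of z at each step:
Initial: z = -3
After step 1: z = -2
After step 2: z = 9 ← maximum
After step 3: z = 9
After step 4: z = -9
After step 5: z = -9
After step 6: z = -9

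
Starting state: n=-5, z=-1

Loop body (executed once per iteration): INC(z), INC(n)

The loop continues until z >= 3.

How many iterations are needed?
4

Tracing iterations:
Initial: n=-5, z=-1
After iteration 1: n=-4, z=0
After iteration 2: n=-3, z=1
After iteration 3: n=-2, z=2
After iteration 4: n=-1, z=3
z >= 3 now holds, so the loop exits after 4 iterations.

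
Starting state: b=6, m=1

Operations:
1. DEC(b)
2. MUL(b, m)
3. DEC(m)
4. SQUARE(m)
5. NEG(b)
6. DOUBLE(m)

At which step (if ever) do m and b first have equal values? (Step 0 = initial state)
Never

m and b never become equal during execution.

Comparing values at each step:
Initial: m=1, b=6
After step 1: m=1, b=5
After step 2: m=1, b=5
After step 3: m=0, b=5
After step 4: m=0, b=5
After step 5: m=0, b=-5
After step 6: m=0, b=-5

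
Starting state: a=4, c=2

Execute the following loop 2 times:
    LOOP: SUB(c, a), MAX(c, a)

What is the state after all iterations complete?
a=4, c=4

Iteration trace:
Start: a=4, c=2
After iteration 1: a=4, c=4
After iteration 2: a=4, c=4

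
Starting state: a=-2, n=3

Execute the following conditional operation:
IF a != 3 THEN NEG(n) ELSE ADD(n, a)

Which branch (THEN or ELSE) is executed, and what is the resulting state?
Branch: THEN, Final state: a=-2, n=-3

Evaluating condition: a != 3
a = -2
Condition is True, so THEN branch executes
After NEG(n): a=-2, n=-3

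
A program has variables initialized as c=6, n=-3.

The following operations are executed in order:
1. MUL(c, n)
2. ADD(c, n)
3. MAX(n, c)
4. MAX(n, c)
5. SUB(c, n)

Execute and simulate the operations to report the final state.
{c: -18, n: -3}

Step-by-step execution:
Initial: c=6, n=-3
After step 1 (MUL(c, n)): c=-18, n=-3
After step 2 (ADD(c, n)): c=-21, n=-3
After step 3 (MAX(n, c)): c=-21, n=-3
After step 4 (MAX(n, c)): c=-21, n=-3
After step 5 (SUB(c, n)): c=-18, n=-3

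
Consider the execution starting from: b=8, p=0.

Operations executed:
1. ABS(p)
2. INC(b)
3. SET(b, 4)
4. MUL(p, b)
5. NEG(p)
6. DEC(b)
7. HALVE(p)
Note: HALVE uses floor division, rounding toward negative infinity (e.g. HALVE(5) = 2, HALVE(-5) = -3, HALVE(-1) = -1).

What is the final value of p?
p = 0

Tracing execution:
Step 1: ABS(p) → p = 0
Step 2: INC(b) → p = 0
Step 3: SET(b, 4) → p = 0
Step 4: MUL(p, b) → p = 0
Step 5: NEG(p) → p = 0
Step 6: DEC(b) → p = 0
Step 7: HALVE(p) → p = 0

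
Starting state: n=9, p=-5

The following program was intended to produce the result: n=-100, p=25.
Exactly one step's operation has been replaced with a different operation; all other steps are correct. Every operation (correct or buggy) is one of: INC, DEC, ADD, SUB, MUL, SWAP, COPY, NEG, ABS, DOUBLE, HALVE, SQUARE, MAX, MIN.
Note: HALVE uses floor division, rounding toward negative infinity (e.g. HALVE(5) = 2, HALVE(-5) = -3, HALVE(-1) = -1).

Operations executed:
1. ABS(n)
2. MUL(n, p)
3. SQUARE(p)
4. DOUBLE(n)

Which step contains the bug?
Step 1

Trace with buggy code:
Initial: n=9, p=-5
After step 1: n=9, p=-5
After step 2: n=-45, p=-5
After step 3: n=-45, p=25
After step 4: n=-90, p=25
Actual final n=-90, p=25 ≠ expected n=-100, p=25.
Step 1 is the only position where a single-operation replacement can produce the expected result.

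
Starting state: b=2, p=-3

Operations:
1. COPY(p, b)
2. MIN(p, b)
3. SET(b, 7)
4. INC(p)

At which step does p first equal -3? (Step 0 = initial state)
Step 0

Tracing p:
Initial: p = -3 ← first occurrence
After step 1: p = 2
After step 2: p = 2
After step 3: p = 2
After step 4: p = 3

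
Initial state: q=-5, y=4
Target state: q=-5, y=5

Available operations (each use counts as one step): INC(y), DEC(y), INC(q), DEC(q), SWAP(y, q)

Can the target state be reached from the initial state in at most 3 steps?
Yes

Path (1 step): INC(y)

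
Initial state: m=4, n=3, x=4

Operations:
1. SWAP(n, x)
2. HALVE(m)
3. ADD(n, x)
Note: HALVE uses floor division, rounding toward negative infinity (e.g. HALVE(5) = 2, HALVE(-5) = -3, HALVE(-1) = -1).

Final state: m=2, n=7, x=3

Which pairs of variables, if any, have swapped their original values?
None

Comparing initial and final values:
n: 3 → 7
x: 4 → 3
m: 4 → 2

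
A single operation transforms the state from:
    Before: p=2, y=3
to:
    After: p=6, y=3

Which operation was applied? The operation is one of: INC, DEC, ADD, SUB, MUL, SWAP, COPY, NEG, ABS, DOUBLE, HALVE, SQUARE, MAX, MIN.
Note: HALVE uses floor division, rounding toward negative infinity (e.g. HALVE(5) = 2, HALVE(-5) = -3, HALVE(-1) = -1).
MUL(p, y)

Analyzing the change:
Before: p=2, y=3
After: p=6, y=3
Variable p changed from 2 to 6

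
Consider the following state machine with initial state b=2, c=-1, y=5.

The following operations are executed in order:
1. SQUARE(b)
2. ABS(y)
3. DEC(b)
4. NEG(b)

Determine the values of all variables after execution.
{b: -3, c: -1, y: 5}

Step-by-step execution:
Initial: b=2, c=-1, y=5
After step 1 (SQUARE(b)): b=4, c=-1, y=5
After step 2 (ABS(y)): b=4, c=-1, y=5
After step 3 (DEC(b)): b=3, c=-1, y=5
After step 4 (NEG(b)): b=-3, c=-1, y=5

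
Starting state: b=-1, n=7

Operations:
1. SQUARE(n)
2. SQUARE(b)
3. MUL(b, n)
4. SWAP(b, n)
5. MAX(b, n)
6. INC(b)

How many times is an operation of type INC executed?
1

Counting INC operations:
Step 6: INC(b) ← INC
Total: 1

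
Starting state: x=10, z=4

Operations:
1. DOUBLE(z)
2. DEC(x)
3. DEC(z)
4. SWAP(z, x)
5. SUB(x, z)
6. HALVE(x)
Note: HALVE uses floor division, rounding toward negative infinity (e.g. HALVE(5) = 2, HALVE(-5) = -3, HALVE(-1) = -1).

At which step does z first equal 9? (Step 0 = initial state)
Step 4

Tracing z:
Initial: z = 4
After step 1: z = 8
After step 2: z = 8
After step 3: z = 7
After step 4: z = 9 ← first occurrence
After step 5: z = 9
After step 6: z = 9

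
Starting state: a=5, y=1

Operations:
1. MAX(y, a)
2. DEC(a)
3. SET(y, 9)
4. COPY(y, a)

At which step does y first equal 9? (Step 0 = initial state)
Step 3

Tracing y:
Initial: y = 1
After step 1: y = 5
After step 2: y = 5
After step 3: y = 9 ← first occurrence
After step 4: y = 4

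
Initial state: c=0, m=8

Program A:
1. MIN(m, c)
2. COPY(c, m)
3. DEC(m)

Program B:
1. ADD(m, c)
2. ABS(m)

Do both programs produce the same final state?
No

Program A final state: c=0, m=-1
Program B final state: c=0, m=8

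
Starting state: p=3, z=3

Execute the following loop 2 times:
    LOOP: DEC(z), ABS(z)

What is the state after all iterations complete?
p=3, z=1

Iteration trace:
Start: p=3, z=3
After iteration 1: p=3, z=2
After iteration 2: p=3, z=1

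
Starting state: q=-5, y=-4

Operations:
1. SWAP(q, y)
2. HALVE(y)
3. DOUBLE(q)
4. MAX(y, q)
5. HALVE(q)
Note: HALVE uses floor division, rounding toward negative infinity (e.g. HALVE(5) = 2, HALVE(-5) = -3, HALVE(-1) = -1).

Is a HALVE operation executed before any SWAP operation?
No

First HALVE: step 2
First SWAP: step 1
Since 2 > 1, SWAP comes first.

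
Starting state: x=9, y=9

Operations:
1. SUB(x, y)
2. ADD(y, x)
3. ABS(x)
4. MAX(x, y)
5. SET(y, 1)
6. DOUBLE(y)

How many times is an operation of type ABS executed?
1

Counting ABS operations:
Step 3: ABS(x) ← ABS
Total: 1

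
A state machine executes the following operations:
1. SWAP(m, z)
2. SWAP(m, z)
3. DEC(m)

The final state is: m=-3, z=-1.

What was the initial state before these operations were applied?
m=-2, z=-1

Working backwards:
Final state: m=-3, z=-1
Before step 3 (DEC(m)): m=-2, z=-1
Before step 2 (SWAP(m, z)): m=-1, z=-2
Before step 1 (SWAP(m, z)): m=-2, z=-1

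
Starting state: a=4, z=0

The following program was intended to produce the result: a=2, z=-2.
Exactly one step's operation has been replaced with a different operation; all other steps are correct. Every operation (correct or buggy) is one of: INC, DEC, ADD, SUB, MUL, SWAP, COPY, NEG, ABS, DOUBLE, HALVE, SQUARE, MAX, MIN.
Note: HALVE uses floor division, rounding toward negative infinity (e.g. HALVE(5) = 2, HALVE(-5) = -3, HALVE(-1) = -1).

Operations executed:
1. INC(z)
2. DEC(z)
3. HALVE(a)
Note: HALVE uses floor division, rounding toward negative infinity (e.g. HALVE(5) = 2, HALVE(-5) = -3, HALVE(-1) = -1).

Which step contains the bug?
Step 1

Trace with buggy code:
Initial: a=4, z=0
After step 1: a=4, z=1
After step 2: a=4, z=0
After step 3: a=2, z=0
Actual final a=2, z=0 ≠ expected a=2, z=-2.
Step 1 is the only position where a single-operation replacement can produce the expected result.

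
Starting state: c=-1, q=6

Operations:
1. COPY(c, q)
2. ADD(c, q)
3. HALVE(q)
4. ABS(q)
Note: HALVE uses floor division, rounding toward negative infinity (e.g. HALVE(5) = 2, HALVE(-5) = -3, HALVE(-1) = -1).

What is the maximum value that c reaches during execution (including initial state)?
12

Values of c at each step:
Initial: c = -1
After step 1: c = 6
After step 2: c = 12 ← maximum
After step 3: c = 12
After step 4: c = 12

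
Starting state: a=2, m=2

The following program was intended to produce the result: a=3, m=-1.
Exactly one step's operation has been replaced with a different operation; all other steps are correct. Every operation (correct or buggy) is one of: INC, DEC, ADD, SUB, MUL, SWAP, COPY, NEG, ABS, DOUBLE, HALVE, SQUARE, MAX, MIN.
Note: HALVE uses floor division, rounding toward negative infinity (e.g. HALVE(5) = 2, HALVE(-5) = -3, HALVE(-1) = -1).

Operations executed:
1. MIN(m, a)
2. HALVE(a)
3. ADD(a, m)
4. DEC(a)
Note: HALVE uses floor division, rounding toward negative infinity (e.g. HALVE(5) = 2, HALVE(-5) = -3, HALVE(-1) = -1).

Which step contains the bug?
Step 4

Trace with buggy code:
Initial: a=2, m=2
After step 1: a=2, m=2
After step 2: a=1, m=2
After step 3: a=3, m=2
After step 4: a=2, m=2
Actual final a=2, m=2 ≠ expected a=3, m=-1.
Step 4 is the only position where a single-operation replacement can produce the expected result.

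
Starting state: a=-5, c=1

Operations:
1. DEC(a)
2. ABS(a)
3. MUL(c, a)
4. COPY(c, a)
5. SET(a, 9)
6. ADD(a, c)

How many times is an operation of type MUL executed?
1

Counting MUL operations:
Step 3: MUL(c, a) ← MUL
Total: 1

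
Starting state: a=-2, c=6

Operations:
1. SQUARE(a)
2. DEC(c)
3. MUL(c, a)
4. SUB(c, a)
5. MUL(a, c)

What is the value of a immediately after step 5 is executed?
a = 64

Tracing a through execution:
Initial: a = -2
After step 1 (SQUARE(a)): a = 4
After step 2 (DEC(c)): a = 4
After step 3 (MUL(c, a)): a = 4
After step 4 (SUB(c, a)): a = 4
After step 5 (MUL(a, c)): a = 64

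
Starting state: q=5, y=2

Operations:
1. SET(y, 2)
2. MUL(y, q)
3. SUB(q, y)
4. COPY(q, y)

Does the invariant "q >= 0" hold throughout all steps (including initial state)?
No, violated after step 3

The invariant is violated after step 3.

State at each step:
Initial: q=5, y=2
After step 1: q=5, y=2
After step 2: q=5, y=10
After step 3: q=-5, y=10
After step 4: q=10, y=10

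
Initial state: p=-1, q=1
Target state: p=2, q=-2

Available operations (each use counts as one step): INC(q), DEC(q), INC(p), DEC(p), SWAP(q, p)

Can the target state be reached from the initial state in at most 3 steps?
Yes

Path (3 steps): INC(q) → DEC(p) → SWAP(q, p)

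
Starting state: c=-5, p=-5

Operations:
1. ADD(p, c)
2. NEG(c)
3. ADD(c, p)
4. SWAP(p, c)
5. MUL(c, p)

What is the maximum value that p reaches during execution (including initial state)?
-5

Values of p at each step:
Initial: p = -5 ← maximum
After step 1: p = -10
After step 2: p = -10
After step 3: p = -10
After step 4: p = -5
After step 5: p = -5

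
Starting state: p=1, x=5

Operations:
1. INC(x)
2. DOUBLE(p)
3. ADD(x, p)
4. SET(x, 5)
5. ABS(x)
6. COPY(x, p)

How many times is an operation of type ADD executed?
1

Counting ADD operations:
Step 3: ADD(x, p) ← ADD
Total: 1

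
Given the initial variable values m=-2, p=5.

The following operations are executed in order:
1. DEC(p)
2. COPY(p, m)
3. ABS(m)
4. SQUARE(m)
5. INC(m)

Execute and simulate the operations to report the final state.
{m: 5, p: -2}

Step-by-step execution:
Initial: m=-2, p=5
After step 1 (DEC(p)): m=-2, p=4
After step 2 (COPY(p, m)): m=-2, p=-2
After step 3 (ABS(m)): m=2, p=-2
After step 4 (SQUARE(m)): m=4, p=-2
After step 5 (INC(m)): m=5, p=-2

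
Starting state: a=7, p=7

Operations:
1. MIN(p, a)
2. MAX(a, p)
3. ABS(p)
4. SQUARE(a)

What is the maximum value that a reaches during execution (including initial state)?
49

Values of a at each step:
Initial: a = 7
After step 1: a = 7
After step 2: a = 7
After step 3: a = 7
After step 4: a = 49 ← maximum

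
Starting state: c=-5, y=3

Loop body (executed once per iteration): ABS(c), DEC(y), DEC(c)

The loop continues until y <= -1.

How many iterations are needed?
4

Tracing iterations:
Initial: c=-5, y=3
After iteration 1: c=4, y=2
After iteration 2: c=3, y=1
After iteration 3: c=2, y=0
After iteration 4: c=1, y=-1
y <= -1 now holds, so the loop exits after 4 iterations.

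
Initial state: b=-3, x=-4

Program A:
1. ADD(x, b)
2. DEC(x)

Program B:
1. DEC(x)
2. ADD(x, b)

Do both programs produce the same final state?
Yes

Program A final state: b=-3, x=-8
Program B final state: b=-3, x=-8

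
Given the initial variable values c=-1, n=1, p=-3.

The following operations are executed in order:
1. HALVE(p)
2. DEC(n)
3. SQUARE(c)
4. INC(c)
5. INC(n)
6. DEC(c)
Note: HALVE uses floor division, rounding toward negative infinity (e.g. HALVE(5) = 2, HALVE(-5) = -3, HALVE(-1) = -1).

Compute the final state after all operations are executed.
{c: 1, n: 1, p: -2}

Step-by-step execution:
Initial: c=-1, n=1, p=-3
After step 1 (HALVE(p)): c=-1, n=1, p=-2
After step 2 (DEC(n)): c=-1, n=0, p=-2
After step 3 (SQUARE(c)): c=1, n=0, p=-2
After step 4 (INC(c)): c=2, n=0, p=-2
After step 5 (INC(n)): c=2, n=1, p=-2
After step 6 (DEC(c)): c=1, n=1, p=-2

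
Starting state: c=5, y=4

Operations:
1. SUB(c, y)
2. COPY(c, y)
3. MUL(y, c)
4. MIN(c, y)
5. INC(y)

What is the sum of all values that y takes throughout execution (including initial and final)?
61

Values of y at each step:
Initial: y = 4
After step 1: y = 4
After step 2: y = 4
After step 3: y = 16
After step 4: y = 16
After step 5: y = 17
Sum = 4 + 4 + 4 + 16 + 16 + 17 = 61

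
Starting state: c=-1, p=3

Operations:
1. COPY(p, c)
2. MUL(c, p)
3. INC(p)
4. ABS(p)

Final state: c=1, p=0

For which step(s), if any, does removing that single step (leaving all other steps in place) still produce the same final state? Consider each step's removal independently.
Step(s) 4

Testing removal of each single step:
Without step 1: final = c=-3, p=4 (different)
Without step 2: final = c=-1, p=0 (different)
Without step 3: final = c=1, p=1 (different)
Without step 4: final = c=1, p=0 (same)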